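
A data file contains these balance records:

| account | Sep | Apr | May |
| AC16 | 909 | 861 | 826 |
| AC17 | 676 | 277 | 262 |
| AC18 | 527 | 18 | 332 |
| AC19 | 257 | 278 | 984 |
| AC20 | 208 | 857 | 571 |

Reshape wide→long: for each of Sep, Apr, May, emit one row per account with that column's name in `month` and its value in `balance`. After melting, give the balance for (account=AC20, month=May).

Unpivoting turns each (account, wide-column) pair into one long row.
The wide cell at row AC20, column May holds 571, so the long row (AC20, May) has balance=571.

571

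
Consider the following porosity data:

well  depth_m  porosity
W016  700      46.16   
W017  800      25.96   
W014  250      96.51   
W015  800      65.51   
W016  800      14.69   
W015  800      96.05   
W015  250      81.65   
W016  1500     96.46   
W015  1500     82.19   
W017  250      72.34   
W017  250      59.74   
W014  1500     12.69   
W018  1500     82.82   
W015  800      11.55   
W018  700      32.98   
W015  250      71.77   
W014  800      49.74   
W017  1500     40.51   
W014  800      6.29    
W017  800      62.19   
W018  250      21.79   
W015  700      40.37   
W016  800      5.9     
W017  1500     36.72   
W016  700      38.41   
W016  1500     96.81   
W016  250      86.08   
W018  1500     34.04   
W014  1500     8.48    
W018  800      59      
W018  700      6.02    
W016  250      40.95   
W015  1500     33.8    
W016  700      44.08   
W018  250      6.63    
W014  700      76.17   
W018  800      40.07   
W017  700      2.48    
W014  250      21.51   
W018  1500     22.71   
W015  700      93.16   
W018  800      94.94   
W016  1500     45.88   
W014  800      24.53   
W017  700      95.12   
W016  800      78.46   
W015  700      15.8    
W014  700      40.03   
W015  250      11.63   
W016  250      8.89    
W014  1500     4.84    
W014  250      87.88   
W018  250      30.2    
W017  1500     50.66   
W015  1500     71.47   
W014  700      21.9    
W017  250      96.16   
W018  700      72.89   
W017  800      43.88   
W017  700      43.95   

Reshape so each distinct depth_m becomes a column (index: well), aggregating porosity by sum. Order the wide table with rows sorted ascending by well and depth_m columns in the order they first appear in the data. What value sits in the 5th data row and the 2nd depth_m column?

With rows sorted ascending by well, row 5 is well=W018. depth_m columns in first-appearance order: 700, 800, 250, 1500; column 2 is 800.
Long rows with well=W018, depth_m=800: 59 + 40.07 + 94.94 = 194.01.

194.01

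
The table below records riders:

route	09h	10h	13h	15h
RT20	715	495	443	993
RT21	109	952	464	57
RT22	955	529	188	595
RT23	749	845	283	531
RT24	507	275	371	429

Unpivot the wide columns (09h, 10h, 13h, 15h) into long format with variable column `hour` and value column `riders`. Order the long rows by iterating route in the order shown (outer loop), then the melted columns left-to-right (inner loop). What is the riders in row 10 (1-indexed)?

529

20 rows total (5 × 4). Row 10: index ⌊(10-1)/4⌋ = 2 into route → RT22; (10-1) mod 4 = 1 into the melted columns → 10h.
So row 10 is (RT22, 10h, 529); riders = 529.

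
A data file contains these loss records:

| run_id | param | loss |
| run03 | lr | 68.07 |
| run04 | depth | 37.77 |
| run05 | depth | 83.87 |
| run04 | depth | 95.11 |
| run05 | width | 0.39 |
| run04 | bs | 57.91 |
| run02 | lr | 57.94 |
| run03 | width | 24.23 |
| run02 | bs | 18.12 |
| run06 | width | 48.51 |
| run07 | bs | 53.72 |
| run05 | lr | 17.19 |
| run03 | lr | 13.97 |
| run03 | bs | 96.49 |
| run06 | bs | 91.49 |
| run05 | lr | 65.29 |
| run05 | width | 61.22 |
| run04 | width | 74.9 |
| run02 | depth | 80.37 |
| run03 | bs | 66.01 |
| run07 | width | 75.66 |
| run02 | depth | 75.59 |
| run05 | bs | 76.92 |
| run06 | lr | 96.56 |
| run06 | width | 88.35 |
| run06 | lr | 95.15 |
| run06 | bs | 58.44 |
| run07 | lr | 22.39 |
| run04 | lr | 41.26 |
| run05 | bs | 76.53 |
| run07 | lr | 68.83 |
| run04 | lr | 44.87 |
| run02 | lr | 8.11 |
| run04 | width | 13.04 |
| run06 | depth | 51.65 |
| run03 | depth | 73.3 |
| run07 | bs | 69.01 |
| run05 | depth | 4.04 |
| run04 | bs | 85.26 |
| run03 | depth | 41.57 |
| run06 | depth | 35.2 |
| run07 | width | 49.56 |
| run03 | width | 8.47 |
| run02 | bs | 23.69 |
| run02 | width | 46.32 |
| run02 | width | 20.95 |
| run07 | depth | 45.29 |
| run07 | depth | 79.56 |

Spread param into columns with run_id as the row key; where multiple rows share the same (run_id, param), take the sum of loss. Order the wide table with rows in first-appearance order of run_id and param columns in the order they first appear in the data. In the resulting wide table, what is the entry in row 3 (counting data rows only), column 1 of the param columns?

82.48

With rows in first-appearance order of run_id, row 3 is run_id=run05. param columns in first-appearance order: lr, depth, width, bs; column 1 is lr.
Long rows with run_id=run05, param=lr: 17.19 + 65.29 = 82.48.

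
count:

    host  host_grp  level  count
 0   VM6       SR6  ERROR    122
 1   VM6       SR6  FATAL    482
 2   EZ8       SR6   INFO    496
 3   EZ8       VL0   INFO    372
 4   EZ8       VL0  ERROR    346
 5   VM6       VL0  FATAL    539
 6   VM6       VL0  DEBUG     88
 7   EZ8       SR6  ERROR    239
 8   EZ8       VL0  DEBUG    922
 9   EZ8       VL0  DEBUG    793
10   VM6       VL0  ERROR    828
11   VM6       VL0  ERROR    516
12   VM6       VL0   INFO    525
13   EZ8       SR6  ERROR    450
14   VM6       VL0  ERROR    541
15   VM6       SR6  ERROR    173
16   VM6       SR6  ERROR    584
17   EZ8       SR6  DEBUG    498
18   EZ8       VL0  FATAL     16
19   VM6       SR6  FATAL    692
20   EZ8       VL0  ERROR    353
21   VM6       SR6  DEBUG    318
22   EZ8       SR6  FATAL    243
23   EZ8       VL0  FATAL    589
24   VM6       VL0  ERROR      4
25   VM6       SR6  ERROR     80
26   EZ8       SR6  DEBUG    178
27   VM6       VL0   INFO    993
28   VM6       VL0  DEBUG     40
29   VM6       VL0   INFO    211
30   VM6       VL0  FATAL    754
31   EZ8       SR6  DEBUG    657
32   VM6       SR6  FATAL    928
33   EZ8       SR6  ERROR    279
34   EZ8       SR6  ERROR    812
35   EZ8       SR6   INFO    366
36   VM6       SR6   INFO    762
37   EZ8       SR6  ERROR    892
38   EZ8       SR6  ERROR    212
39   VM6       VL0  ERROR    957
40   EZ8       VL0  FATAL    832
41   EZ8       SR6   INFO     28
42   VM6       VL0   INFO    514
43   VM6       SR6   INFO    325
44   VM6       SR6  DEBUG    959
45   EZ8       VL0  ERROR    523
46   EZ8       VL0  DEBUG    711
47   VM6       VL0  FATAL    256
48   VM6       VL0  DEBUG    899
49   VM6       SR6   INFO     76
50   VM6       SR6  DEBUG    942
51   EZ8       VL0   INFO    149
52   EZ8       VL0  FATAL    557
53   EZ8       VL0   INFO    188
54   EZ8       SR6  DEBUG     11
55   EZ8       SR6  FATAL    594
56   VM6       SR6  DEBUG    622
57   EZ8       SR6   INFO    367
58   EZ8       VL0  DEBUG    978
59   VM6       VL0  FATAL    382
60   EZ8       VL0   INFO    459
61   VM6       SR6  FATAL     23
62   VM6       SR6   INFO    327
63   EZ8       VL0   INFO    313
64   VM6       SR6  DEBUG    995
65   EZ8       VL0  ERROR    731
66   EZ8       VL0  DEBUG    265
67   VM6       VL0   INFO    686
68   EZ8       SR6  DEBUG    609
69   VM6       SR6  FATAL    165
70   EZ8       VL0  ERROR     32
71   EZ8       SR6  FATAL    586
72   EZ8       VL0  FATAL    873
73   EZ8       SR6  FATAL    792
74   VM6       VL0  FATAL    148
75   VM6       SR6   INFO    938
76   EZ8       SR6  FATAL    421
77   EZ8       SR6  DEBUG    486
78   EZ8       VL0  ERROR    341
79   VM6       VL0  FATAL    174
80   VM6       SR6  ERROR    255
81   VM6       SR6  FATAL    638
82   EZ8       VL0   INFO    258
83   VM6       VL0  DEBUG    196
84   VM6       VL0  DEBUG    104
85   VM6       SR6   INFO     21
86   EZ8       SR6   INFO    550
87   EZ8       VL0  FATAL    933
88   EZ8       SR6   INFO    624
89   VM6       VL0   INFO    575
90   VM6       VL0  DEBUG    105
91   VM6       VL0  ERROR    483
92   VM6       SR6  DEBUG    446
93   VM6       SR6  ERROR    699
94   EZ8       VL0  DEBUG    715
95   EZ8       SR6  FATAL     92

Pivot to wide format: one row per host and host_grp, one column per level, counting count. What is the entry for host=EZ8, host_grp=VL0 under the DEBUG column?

Rows with host=EZ8, host_grp=VL0 and level=DEBUG: count values are 922, 793, 711, 978, 265, 715.
6 rows match — count = 6.

6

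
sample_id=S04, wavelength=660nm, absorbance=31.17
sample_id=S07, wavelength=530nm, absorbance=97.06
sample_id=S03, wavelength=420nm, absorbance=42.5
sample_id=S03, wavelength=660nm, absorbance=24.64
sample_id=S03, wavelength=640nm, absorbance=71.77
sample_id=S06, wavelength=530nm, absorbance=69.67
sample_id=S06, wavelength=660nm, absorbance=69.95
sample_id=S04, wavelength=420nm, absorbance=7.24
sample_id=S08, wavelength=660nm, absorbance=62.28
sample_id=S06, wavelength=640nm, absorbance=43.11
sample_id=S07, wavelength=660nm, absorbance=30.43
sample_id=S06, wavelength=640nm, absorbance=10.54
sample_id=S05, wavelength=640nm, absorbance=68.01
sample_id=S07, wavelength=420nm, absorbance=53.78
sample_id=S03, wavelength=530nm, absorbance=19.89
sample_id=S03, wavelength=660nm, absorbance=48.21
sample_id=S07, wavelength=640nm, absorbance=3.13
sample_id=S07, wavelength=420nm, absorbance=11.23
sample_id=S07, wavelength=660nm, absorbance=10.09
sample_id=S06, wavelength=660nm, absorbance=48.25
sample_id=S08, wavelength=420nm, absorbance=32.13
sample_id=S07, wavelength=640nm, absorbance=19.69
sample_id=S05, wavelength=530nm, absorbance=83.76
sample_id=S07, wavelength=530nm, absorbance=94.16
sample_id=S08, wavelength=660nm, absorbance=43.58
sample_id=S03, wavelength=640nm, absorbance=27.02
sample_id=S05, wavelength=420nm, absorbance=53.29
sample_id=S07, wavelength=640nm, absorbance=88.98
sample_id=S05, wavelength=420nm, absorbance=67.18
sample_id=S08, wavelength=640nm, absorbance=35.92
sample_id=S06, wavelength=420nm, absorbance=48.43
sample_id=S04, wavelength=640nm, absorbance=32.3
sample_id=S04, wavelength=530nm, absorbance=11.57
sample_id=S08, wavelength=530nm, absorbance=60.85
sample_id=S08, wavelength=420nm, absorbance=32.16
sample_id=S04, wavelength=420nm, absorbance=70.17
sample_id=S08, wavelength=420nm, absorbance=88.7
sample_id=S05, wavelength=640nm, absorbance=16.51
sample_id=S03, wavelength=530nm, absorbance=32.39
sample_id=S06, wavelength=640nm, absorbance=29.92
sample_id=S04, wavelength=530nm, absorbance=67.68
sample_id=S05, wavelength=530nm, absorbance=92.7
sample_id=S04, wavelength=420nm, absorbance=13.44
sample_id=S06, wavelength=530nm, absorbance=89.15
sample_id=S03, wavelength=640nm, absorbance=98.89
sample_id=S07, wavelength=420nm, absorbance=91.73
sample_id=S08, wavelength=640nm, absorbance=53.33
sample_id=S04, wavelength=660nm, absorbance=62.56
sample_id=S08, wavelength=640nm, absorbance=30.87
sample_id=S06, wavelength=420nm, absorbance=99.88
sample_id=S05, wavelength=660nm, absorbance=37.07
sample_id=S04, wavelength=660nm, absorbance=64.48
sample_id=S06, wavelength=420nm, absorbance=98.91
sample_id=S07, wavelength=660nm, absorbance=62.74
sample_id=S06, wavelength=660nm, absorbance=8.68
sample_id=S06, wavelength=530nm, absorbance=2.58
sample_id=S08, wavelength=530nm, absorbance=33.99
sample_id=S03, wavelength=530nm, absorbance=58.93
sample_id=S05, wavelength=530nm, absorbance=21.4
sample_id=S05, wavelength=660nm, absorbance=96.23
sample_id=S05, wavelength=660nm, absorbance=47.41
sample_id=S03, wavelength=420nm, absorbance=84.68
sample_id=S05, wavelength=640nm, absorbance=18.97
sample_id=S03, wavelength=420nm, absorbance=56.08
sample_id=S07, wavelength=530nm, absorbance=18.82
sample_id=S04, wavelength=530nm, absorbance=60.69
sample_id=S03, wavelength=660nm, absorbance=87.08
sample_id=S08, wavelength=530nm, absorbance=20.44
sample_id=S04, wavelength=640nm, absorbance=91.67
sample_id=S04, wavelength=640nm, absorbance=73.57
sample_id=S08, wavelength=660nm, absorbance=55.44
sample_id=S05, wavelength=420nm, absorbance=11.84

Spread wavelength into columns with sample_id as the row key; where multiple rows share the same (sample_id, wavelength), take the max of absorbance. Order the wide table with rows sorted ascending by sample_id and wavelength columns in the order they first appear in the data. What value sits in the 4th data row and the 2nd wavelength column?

With rows sorted ascending by sample_id, row 4 is sample_id=S06. wavelength columns in first-appearance order: 660nm, 530nm, 420nm, 640nm; column 2 is 530nm.
Long rows with sample_id=S06, wavelength=530nm: max(69.67, 89.15, 2.58) = 89.15.

89.15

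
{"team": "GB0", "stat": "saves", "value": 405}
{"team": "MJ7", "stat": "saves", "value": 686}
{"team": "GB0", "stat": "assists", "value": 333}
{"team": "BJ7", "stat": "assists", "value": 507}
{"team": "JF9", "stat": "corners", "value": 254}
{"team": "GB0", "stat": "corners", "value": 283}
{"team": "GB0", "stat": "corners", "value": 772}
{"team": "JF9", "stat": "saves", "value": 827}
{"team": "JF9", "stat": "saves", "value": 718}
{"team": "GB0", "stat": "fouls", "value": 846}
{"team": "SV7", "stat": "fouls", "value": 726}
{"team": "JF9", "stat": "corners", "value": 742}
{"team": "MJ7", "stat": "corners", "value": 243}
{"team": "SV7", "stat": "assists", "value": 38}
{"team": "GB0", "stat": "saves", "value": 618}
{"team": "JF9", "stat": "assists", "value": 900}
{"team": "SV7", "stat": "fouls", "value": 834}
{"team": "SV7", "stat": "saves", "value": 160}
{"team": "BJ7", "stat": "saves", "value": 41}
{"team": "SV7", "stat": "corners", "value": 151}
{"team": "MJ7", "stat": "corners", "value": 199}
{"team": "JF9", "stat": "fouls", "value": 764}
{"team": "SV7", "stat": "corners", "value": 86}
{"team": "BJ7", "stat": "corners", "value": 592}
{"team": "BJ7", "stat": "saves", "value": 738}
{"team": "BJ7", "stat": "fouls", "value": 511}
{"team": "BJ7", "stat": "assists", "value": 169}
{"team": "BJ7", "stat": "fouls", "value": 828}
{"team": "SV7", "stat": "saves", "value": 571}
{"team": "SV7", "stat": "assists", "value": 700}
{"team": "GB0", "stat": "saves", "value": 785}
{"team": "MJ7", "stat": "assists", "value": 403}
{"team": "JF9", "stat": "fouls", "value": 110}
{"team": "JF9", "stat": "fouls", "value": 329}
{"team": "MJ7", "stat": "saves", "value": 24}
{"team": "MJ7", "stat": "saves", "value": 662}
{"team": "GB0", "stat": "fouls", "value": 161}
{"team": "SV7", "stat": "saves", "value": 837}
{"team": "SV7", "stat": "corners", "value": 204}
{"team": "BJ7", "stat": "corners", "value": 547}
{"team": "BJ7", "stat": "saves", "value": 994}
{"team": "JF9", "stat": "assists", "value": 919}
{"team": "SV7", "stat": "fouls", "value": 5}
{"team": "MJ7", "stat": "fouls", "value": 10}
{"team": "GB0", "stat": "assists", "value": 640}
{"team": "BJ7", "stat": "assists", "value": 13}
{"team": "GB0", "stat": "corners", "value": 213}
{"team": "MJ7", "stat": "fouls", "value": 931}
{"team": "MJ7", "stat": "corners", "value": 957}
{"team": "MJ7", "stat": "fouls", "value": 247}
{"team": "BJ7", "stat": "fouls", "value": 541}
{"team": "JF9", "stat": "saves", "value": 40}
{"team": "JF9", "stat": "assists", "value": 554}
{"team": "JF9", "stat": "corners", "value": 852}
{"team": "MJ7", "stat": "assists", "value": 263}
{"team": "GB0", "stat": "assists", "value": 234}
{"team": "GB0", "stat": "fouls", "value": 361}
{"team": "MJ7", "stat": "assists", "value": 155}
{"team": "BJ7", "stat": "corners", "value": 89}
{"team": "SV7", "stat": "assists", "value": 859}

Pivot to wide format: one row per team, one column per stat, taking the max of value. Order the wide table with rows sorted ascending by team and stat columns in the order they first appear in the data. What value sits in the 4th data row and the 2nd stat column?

403

With rows sorted ascending by team, row 4 is team=MJ7. stat columns in first-appearance order: saves, assists, corners, fouls; column 2 is assists.
Long rows with team=MJ7, stat=assists: max(403, 263, 155) = 403.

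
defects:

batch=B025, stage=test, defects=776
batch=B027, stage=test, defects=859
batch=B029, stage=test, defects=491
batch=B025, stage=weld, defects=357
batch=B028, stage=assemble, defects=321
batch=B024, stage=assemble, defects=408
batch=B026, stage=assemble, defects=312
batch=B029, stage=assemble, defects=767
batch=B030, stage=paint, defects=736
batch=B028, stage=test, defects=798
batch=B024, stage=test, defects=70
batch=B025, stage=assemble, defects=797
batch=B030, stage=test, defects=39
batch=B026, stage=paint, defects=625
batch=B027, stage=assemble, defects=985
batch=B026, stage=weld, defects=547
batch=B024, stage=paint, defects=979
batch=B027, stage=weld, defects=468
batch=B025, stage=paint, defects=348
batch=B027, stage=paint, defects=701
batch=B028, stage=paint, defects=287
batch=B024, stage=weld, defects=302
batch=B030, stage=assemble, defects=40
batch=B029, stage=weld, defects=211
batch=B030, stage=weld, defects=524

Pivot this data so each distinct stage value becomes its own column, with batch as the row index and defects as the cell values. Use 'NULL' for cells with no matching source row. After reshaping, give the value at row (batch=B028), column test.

The long row with batch=B028, stage=test has defects=798.

798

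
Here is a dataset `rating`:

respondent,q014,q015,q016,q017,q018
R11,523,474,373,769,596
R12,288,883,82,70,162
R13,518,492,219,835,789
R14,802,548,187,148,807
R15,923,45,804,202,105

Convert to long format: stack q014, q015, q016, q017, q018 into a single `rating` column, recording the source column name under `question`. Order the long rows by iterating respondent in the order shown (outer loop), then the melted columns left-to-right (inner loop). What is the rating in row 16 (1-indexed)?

802

25 rows total (5 × 5). Row 16: index ⌊(16-1)/5⌋ = 3 into respondent → R14; (16-1) mod 5 = 0 into the melted columns → q014.
So row 16 is (R14, q014, 802); rating = 802.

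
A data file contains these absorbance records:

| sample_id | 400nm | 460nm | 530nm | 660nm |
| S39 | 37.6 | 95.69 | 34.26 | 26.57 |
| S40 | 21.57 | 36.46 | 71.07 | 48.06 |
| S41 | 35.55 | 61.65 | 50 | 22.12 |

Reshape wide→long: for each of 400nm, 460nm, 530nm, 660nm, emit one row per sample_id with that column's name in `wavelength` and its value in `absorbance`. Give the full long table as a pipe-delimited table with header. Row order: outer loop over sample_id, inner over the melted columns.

Each (sample_id, column) pair becomes one row: 3 × 4 = 12 rows.
For example, (S39, 400nm) → absorbance=37.6.

| sample_id | wavelength | absorbance |
| S39 | 400nm | 37.6 |
| S39 | 460nm | 95.69 |
| S39 | 530nm | 34.26 |
| S39 | 660nm | 26.57 |
| S40 | 400nm | 21.57 |
| S40 | 460nm | 36.46 |
| S40 | 530nm | 71.07 |
| S40 | 660nm | 48.06 |
| S41 | 400nm | 35.55 |
| S41 | 460nm | 61.65 |
| S41 | 530nm | 50 |
| S41 | 660nm | 22.12 |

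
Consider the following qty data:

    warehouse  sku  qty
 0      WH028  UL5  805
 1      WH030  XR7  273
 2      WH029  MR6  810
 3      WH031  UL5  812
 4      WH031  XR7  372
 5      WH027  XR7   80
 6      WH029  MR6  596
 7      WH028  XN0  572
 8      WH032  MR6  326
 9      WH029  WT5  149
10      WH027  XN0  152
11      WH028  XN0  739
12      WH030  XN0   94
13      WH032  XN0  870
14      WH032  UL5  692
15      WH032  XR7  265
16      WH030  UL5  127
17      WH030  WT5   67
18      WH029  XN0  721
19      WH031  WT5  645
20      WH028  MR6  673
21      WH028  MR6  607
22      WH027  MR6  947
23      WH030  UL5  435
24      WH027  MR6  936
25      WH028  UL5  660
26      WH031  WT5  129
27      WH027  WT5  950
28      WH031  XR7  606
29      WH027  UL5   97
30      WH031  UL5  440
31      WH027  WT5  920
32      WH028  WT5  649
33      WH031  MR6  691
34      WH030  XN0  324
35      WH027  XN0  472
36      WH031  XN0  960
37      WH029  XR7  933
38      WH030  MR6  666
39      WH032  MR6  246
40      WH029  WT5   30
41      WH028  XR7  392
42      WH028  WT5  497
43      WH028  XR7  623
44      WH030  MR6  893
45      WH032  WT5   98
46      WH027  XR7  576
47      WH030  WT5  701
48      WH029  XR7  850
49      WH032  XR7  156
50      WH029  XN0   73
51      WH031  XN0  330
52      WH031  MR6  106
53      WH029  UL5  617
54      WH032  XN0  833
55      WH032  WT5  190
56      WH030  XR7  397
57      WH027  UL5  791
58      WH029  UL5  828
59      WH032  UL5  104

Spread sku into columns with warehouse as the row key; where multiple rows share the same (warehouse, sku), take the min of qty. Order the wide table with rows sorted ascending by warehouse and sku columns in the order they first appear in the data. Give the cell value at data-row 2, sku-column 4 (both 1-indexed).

With rows sorted ascending by warehouse, row 2 is warehouse=WH028. sku columns in first-appearance order: UL5, XR7, MR6, XN0, WT5; column 4 is XN0.
Long rows with warehouse=WH028, sku=XN0: min(572, 739) = 572.

572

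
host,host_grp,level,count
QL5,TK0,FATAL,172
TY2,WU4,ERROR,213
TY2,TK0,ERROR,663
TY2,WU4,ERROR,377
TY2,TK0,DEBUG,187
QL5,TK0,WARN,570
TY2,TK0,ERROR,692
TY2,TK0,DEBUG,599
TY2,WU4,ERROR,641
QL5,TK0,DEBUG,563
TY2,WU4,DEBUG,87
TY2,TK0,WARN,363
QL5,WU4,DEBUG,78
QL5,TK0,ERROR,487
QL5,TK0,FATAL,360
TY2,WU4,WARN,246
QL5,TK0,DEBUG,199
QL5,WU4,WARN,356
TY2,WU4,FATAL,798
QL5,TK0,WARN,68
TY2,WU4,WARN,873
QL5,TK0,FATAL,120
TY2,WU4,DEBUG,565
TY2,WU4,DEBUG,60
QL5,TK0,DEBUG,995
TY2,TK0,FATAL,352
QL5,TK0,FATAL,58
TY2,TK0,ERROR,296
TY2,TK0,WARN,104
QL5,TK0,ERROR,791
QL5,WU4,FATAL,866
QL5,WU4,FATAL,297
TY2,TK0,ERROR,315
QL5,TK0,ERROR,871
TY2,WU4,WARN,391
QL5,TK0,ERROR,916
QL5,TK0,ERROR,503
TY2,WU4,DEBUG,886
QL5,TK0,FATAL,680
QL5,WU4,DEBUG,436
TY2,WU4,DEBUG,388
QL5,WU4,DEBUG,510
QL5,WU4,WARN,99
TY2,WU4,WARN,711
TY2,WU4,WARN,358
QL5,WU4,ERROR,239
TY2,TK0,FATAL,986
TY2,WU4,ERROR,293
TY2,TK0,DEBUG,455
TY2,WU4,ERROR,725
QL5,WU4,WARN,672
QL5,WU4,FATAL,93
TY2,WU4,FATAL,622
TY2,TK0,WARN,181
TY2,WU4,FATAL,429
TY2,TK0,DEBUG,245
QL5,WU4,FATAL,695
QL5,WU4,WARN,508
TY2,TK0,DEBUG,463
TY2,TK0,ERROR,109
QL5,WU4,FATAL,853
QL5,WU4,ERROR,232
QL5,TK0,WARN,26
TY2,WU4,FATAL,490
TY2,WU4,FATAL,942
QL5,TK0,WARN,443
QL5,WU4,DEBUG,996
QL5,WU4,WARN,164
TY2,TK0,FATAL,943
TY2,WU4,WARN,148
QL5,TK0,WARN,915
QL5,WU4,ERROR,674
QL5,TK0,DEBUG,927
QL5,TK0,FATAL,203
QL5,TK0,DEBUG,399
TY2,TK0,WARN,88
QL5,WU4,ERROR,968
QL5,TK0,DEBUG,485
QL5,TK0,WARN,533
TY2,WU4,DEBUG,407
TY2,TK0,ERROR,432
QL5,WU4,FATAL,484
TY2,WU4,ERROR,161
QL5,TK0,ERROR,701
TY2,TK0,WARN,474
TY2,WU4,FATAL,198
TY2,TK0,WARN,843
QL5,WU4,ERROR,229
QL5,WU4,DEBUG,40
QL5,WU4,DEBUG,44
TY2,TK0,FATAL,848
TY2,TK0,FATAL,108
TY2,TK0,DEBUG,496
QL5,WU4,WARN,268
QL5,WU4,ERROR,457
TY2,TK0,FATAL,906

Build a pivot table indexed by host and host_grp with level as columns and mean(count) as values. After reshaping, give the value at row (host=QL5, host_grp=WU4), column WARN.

344.50

Rows with host=QL5, host_grp=WU4 and level=WARN: count values are 356, 99, 672, 508, 164, 268.
(356 + 99 + 672 + 508 + 164 + 268) / 6 = 344.50.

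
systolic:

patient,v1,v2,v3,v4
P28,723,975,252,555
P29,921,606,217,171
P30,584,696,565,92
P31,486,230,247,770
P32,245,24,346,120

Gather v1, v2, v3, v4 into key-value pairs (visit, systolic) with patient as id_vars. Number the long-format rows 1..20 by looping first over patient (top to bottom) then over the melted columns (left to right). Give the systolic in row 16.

20 rows total (5 × 4). Row 16: index ⌊(16-1)/4⌋ = 3 into patient → P31; (16-1) mod 4 = 3 into the melted columns → v4.
So row 16 is (P31, v4, 770); systolic = 770.

770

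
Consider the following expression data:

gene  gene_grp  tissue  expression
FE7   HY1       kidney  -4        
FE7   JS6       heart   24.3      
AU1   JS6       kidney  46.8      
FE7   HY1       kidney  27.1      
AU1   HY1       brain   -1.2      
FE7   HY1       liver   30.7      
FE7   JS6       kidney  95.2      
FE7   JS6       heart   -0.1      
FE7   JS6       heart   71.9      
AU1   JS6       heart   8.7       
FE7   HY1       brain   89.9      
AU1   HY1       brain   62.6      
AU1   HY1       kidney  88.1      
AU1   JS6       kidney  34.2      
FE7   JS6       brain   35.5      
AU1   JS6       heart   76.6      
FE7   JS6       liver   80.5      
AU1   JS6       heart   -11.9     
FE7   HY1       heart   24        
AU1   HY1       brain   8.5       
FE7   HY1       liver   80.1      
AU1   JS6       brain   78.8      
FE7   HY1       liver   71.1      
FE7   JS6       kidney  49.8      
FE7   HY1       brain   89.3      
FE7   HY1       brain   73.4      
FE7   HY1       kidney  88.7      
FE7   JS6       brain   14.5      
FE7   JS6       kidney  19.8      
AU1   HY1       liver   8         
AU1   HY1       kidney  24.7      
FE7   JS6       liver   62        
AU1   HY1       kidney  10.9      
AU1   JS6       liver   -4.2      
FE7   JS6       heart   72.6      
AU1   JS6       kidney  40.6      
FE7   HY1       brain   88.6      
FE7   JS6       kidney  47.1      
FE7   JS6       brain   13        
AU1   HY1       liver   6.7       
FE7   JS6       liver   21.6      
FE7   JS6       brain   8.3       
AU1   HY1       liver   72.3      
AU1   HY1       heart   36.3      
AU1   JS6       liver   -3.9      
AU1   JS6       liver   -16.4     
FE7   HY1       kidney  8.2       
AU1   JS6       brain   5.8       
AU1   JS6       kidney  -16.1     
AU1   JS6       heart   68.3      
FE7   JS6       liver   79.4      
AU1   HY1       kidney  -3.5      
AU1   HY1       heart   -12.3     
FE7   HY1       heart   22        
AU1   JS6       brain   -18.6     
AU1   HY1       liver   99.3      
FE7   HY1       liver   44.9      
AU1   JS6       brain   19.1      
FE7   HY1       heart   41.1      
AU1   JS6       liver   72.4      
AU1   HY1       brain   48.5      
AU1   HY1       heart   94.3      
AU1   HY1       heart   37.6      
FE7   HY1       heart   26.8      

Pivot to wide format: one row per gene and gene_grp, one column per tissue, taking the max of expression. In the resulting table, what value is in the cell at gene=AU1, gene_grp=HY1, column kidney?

Rows with gene=AU1, gene_grp=HY1 and tissue=kidney: expression values are 88.1, 24.7, 10.9, -3.5.
max(88.1, 24.7, 10.9, -3.5) = 88.1.

88.1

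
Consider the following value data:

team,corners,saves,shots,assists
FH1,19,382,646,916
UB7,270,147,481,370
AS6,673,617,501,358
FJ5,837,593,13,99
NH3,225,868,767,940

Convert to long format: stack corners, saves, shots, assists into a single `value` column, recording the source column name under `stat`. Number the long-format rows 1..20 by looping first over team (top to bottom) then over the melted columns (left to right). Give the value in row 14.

593

20 rows total (5 × 4). Row 14: index ⌊(14-1)/4⌋ = 3 into team → FJ5; (14-1) mod 4 = 1 into the melted columns → saves.
So row 14 is (FJ5, saves, 593); value = 593.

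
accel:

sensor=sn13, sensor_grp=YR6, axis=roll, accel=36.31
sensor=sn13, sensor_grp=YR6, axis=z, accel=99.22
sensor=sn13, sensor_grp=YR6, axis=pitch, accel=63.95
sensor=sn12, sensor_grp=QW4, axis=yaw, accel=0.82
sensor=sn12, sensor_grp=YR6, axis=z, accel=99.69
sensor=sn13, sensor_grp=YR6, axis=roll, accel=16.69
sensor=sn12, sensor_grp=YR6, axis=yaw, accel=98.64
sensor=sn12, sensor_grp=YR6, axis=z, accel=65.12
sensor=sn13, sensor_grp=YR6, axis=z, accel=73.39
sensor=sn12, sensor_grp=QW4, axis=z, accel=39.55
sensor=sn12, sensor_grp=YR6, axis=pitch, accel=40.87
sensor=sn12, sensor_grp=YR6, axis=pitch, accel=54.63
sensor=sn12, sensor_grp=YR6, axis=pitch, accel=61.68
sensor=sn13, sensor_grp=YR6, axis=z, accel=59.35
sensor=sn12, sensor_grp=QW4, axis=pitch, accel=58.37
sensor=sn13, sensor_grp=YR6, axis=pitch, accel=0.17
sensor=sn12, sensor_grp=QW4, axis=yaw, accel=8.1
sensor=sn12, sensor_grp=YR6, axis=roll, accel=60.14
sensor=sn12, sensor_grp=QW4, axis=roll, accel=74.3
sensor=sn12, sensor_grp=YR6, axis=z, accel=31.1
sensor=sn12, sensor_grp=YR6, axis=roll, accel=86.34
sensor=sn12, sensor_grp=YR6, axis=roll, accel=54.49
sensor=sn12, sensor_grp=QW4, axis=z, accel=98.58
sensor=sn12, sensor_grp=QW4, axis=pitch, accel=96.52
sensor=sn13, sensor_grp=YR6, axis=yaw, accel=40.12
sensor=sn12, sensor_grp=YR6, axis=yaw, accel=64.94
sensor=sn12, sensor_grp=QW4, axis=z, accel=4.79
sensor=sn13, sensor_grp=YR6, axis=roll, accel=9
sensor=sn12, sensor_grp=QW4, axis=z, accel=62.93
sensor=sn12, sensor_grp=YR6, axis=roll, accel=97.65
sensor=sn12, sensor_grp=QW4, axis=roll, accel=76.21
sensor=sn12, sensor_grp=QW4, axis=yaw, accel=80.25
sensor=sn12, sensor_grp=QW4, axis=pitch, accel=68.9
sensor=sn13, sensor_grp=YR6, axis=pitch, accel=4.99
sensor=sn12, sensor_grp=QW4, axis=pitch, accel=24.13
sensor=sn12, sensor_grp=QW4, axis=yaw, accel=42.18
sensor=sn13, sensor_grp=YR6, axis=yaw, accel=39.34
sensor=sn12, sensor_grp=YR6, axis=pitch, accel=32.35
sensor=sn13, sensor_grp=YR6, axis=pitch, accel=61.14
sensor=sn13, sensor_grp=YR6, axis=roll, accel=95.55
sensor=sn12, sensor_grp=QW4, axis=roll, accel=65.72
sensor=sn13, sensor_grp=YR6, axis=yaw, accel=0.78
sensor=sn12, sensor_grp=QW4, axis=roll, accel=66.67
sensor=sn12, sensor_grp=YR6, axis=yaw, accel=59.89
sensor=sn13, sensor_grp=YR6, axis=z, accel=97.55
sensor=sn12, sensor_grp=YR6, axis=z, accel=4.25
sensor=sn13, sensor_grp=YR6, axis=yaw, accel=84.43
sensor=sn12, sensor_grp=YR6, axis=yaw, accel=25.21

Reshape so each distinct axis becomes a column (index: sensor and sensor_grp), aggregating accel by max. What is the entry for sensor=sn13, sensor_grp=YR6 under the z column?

Rows with sensor=sn13, sensor_grp=YR6 and axis=z: accel values are 99.22, 73.39, 59.35, 97.55.
max(99.22, 73.39, 59.35, 97.55) = 99.22.

99.22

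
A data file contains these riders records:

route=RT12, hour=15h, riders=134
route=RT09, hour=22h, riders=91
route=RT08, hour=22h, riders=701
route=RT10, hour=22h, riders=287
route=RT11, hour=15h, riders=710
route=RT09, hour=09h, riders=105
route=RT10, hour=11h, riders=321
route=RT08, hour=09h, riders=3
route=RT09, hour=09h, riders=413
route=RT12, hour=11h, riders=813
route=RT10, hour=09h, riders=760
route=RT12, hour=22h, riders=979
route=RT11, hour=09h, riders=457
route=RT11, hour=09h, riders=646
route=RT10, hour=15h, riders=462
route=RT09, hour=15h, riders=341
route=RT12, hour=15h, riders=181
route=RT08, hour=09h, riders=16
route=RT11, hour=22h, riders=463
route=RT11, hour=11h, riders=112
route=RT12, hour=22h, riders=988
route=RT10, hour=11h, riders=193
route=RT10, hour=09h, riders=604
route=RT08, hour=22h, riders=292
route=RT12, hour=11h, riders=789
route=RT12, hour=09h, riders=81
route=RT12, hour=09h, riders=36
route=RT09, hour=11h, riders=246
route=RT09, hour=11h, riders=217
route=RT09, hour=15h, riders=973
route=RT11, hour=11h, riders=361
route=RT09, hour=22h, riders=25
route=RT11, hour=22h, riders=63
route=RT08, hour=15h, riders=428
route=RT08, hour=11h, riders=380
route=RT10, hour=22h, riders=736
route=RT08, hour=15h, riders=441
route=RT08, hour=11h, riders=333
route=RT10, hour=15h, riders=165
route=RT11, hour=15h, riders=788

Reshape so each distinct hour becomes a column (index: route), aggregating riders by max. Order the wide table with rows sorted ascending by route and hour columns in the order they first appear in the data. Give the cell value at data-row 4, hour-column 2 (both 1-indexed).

463

With rows sorted ascending by route, row 4 is route=RT11. hour columns in first-appearance order: 15h, 22h, 09h, 11h; column 2 is 22h.
Long rows with route=RT11, hour=22h: max(463, 63) = 463.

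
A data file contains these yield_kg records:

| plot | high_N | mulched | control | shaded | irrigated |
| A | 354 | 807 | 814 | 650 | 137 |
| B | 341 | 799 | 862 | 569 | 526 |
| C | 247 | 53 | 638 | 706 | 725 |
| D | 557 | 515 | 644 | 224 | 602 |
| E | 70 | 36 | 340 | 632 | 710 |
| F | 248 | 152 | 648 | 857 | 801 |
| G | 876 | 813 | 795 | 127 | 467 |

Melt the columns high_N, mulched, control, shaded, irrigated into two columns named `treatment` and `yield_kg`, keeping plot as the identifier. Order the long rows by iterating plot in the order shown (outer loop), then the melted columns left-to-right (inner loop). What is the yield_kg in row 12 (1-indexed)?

53

35 rows total (7 × 5). Row 12: index ⌊(12-1)/5⌋ = 2 into plot → C; (12-1) mod 5 = 1 into the melted columns → mulched.
So row 12 is (C, mulched, 53); yield_kg = 53.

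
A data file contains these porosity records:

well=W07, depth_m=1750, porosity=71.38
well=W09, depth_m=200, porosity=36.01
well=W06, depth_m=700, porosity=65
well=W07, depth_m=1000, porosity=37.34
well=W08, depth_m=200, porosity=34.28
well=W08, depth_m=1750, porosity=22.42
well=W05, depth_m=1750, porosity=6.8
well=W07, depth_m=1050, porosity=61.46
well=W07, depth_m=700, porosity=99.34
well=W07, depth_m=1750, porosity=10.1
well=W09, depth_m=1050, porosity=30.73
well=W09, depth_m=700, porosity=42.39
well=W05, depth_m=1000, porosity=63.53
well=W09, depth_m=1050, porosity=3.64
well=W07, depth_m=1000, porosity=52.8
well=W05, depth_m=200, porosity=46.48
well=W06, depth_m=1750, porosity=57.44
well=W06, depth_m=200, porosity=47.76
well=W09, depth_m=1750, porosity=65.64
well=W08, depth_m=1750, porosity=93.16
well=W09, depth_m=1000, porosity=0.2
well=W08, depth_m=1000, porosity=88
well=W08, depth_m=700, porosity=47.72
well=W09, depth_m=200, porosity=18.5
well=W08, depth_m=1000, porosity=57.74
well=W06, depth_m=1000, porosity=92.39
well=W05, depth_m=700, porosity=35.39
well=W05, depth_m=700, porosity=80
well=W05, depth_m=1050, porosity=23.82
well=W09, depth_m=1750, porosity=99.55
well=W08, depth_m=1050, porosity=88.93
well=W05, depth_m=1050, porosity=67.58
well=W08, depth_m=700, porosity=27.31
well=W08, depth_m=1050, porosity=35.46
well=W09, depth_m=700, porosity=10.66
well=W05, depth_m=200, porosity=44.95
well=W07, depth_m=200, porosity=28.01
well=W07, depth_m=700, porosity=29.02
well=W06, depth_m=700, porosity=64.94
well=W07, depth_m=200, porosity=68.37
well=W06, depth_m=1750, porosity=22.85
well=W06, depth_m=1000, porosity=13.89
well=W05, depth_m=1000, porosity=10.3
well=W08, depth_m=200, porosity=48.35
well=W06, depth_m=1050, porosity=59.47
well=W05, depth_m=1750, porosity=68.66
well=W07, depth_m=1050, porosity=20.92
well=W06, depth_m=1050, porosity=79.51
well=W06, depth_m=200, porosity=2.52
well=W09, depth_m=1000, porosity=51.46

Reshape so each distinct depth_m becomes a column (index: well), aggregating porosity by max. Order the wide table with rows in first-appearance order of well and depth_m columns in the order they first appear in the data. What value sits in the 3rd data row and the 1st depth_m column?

With rows in first-appearance order of well, row 3 is well=W06. depth_m columns in first-appearance order: 1750, 200, 700, 1000, 1050; column 1 is 1750.
Long rows with well=W06, depth_m=1750: max(57.44, 22.85) = 57.44.

57.44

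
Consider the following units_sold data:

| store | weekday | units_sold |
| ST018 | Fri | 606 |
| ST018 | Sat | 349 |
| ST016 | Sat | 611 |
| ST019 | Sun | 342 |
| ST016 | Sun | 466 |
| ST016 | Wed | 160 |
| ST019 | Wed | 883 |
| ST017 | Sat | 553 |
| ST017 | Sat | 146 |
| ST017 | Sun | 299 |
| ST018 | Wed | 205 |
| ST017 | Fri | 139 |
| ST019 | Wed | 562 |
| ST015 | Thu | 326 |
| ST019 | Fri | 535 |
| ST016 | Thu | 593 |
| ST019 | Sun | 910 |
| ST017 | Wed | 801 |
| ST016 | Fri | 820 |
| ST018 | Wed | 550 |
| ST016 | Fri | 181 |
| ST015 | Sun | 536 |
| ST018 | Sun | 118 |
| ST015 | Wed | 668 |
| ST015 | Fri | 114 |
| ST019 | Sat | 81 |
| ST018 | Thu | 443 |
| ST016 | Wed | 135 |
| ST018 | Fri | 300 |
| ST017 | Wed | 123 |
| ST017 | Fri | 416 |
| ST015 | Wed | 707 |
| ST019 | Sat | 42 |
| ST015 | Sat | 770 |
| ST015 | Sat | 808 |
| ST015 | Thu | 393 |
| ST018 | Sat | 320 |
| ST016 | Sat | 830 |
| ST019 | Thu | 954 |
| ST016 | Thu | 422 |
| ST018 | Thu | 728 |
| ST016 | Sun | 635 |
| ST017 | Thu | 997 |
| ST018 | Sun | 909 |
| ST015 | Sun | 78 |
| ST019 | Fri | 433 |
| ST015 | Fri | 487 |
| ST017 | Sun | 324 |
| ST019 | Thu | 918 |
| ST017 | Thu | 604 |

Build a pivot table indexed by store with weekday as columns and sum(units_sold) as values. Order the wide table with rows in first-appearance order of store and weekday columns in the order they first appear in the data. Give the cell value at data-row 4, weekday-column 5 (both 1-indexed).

1601

With rows in first-appearance order of store, row 4 is store=ST017. weekday columns in first-appearance order: Fri, Sat, Sun, Wed, Thu; column 5 is Thu.
Long rows with store=ST017, weekday=Thu: 997 + 604 = 1601.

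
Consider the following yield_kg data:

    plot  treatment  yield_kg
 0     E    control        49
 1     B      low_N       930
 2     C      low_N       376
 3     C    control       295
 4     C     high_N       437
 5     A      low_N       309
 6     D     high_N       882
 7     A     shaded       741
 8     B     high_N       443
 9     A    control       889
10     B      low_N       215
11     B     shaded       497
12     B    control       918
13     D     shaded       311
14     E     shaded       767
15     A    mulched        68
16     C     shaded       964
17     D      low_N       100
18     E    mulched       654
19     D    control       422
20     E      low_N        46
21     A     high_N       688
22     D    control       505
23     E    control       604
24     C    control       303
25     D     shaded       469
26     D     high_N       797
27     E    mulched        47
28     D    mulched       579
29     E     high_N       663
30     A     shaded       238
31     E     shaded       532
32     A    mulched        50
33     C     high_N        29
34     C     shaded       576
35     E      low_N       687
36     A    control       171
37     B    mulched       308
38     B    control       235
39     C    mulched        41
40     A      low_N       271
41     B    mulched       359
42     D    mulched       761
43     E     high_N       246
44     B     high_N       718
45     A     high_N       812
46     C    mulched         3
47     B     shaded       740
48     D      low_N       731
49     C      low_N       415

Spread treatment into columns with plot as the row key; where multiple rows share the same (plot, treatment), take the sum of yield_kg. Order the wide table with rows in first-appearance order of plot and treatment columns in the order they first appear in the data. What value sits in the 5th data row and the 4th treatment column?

With rows in first-appearance order of plot, row 5 is plot=D. treatment columns in first-appearance order: control, low_N, high_N, shaded, mulched; column 4 is shaded.
Long rows with plot=D, treatment=shaded: 311 + 469 = 780.

780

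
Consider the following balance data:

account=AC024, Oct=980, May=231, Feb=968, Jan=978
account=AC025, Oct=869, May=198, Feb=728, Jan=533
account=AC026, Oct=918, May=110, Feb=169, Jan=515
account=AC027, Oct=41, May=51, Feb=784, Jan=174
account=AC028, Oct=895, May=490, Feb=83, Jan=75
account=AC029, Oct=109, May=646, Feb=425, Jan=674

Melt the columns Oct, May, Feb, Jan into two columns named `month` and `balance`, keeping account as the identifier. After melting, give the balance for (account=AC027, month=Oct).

Unpivoting turns each (account, wide-column) pair into one long row.
The wide cell at row AC027, column Oct holds 41, so the long row (AC027, Oct) has balance=41.

41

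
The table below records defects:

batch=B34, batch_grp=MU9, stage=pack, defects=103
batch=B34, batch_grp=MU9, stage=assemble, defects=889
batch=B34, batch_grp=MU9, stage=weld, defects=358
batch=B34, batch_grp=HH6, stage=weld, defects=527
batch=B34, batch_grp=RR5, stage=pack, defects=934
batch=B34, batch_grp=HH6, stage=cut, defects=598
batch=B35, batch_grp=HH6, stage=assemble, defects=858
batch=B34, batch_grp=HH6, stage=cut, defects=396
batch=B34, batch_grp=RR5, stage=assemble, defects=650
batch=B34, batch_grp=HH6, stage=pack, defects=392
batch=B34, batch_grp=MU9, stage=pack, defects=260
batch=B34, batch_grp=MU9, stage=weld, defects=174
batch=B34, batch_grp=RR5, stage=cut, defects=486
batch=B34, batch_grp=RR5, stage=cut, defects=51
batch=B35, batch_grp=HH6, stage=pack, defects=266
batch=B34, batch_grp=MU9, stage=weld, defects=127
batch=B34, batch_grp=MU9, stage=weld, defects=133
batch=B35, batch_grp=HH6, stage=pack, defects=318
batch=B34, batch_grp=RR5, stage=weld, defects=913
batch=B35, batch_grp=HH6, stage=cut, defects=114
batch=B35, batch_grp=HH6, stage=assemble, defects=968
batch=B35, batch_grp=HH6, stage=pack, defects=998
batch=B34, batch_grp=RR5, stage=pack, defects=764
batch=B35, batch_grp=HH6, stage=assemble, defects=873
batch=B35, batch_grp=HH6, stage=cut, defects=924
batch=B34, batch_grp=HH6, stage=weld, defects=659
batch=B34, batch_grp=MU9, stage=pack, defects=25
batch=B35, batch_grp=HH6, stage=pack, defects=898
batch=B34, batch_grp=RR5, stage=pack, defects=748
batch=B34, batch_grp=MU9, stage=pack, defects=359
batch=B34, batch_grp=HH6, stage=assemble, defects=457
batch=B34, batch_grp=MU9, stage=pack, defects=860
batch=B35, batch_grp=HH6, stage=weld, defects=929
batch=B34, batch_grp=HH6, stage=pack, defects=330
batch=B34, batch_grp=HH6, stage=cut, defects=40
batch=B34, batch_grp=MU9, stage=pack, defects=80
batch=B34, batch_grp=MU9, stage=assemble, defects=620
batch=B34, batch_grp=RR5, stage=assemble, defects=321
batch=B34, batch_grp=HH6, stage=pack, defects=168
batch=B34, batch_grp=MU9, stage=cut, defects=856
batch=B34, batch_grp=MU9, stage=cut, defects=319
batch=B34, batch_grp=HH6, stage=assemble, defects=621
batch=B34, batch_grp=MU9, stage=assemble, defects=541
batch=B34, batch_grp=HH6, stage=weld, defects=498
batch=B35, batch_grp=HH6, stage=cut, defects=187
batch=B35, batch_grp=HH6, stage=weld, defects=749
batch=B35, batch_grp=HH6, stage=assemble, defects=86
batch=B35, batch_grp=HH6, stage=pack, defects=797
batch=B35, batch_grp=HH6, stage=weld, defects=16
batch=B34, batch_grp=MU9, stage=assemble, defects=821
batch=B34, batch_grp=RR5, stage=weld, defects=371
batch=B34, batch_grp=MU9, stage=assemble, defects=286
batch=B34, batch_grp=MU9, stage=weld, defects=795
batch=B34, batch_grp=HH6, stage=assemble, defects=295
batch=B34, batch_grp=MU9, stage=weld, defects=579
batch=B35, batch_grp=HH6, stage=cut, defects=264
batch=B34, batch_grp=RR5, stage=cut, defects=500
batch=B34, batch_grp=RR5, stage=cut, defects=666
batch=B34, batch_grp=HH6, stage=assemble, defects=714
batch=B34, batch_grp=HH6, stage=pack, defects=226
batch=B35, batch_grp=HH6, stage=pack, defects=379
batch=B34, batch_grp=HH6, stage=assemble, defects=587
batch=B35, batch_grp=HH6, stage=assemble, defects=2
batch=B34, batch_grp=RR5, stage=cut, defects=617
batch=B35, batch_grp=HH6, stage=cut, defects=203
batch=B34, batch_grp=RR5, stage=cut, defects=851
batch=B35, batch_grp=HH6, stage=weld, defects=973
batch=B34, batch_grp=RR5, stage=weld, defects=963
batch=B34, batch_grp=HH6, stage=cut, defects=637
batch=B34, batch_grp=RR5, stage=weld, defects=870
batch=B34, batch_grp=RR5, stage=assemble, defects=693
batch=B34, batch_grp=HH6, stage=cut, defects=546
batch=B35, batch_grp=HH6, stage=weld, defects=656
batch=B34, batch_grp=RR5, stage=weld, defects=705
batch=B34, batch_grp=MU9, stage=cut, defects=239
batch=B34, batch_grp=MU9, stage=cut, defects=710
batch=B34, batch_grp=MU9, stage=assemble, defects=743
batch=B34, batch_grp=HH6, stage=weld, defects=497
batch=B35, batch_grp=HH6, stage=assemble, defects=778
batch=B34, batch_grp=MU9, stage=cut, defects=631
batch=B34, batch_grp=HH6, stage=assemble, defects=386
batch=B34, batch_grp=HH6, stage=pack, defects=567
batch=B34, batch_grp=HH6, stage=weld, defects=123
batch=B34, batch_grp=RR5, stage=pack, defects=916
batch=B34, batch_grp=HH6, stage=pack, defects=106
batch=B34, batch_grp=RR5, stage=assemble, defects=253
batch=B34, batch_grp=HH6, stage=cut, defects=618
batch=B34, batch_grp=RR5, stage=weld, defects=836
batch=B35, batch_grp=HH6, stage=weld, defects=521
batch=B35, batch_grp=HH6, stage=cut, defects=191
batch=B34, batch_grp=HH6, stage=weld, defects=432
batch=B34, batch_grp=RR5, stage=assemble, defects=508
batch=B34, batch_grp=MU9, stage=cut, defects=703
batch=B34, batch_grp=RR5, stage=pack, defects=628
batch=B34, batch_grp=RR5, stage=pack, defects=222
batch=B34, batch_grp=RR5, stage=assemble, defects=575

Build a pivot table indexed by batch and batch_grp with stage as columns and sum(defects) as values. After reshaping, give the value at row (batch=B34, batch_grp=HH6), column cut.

Rows with batch=B34, batch_grp=HH6 and stage=cut: defects values are 598, 396, 40, 637, 546, 618.
598 + 396 + 40 + 637 + 546 + 618 = 2835.

2835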